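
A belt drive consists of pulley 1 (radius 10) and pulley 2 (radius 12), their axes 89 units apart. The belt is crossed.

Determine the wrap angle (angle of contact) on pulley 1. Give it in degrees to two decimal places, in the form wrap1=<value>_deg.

wrap1=208.62_deg

crossed belt: β = asin((r1+r2)/C) = asin(22/89) = 14.3114°
wrap1 = wrap2 = π + 2β = 208.6227°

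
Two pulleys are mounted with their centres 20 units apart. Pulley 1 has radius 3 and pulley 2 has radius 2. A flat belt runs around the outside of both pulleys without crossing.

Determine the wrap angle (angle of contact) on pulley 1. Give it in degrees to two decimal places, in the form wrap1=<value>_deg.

wrap1=185.73_deg

open belt: β = asin((r2−r1)/C) = asin(-1/20) = -2.8660°
wrap1 = π − 2β = 185.7320°
wrap2 = π + 2β = 174.2680°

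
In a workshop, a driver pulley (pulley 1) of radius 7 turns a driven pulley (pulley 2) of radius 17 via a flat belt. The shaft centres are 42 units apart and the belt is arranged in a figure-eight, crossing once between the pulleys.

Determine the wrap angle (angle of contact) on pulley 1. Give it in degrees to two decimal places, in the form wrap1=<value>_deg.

crossed belt: β = asin((r1+r2)/C) = asin(24/42) = 34.8499°
wrap1 = wrap2 = π + 2β = 249.6998°

wrap1=249.70_deg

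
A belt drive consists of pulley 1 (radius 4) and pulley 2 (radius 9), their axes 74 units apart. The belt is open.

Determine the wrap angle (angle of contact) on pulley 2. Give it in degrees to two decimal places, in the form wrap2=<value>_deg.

open belt: β = asin((r2−r1)/C) = asin(5/74) = 3.8743°
wrap1 = π − 2β = 172.2514°
wrap2 = π + 2β = 187.7486°

wrap2=187.75_deg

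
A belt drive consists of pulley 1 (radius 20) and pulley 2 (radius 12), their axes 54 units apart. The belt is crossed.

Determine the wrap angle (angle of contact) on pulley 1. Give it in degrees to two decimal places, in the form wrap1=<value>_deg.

crossed belt: β = asin((r1+r2)/C) = asin(32/54) = 36.3412°
wrap1 = wrap2 = π + 2β = 252.6824°

wrap1=252.68_deg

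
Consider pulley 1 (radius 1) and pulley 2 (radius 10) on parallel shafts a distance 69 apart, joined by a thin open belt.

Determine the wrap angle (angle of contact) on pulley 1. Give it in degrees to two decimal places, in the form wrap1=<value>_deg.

open belt: β = asin((r2−r1)/C) = asin(9/69) = 7.4947°
wrap1 = π − 2β = 165.0106°
wrap2 = π + 2β = 194.9894°

wrap1=165.01_deg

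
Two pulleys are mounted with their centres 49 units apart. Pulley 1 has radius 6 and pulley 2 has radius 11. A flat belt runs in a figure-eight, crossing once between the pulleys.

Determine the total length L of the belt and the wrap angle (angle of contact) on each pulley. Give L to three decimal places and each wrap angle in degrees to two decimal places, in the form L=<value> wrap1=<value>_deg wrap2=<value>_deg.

crossed belt: β = asin((r1+r2)/C) = asin(17/49) = 20.3002°
wrap1 = wrap2 = π + 2β = 220.6004°
tangent length = C·cosβ = 45.9565
L = (r1+r2)·wrap + 2·C·cosβ = 17·3.8502 + 2·45.9565 = 157.3665

L=157.366 wrap1=220.60_deg wrap2=220.60_deg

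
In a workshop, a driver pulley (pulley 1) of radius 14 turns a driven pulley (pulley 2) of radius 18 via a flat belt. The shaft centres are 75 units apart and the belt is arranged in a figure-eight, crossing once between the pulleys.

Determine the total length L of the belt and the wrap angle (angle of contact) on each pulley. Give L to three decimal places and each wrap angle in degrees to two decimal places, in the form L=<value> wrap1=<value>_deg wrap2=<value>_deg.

crossed belt: β = asin((r1+r2)/C) = asin(32/75) = 25.2562°
wrap1 = wrap2 = π + 2β = 230.5124°
tangent length = C·cosβ = 67.8307
L = (r1+r2)·wrap + 2·C·cosβ = 32·4.0232 + 2·67.8307 = 264.4038

L=264.404 wrap1=230.51_deg wrap2=230.51_deg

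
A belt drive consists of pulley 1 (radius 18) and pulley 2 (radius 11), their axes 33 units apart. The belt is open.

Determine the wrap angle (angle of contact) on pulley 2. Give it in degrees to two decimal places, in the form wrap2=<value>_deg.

open belt: β = asin((r2−r1)/C) = asin(-7/33) = -12.2467°
wrap1 = π − 2β = 204.4934°
wrap2 = π + 2β = 155.5066°

wrap2=155.51_deg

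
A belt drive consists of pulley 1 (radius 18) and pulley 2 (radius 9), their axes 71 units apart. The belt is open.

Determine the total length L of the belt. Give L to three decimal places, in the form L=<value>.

open belt: β = asin((r2−r1)/C) = asin(-9/71) = -7.2824°
wrap1 = π − 2β = 194.5649°
wrap2 = π + 2β = 165.4351°
tangent length = C·cosβ = 70.4273
L = r1·wrap1 + r2·wrap2 + 2·C·cosβ = 18·3.3958 + 9·2.8874 + 2·70.4273 = 227.9654

L=227.965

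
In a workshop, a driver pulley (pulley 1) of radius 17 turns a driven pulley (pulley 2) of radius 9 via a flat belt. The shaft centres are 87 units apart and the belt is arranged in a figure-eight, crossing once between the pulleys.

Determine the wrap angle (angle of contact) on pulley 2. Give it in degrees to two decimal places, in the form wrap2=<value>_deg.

crossed belt: β = asin((r1+r2)/C) = asin(26/87) = 17.3886°
wrap1 = wrap2 = π + 2β = 214.7772°

wrap2=214.78_deg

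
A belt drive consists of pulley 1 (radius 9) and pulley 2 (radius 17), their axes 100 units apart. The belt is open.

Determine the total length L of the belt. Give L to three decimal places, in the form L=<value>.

open belt: β = asin((r2−r1)/C) = asin(8/100) = 4.5886°
wrap1 = π − 2β = 170.8229°
wrap2 = π + 2β = 189.1771°
tangent length = C·cosβ = 99.6795
L = r1·wrap1 + r2·wrap2 + 2·C·cosβ = 9·2.9814 + 17·3.3018 + 2·99.6795 = 282.3218

L=282.322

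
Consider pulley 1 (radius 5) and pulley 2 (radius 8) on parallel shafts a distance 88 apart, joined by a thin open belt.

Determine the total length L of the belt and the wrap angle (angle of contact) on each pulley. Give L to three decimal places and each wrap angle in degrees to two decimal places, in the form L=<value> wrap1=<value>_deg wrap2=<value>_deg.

L=216.943 wrap1=176.09_deg wrap2=183.91_deg

open belt: β = asin((r2−r1)/C) = asin(3/88) = 1.9536°
wrap1 = π − 2β = 176.0927°
wrap2 = π + 2β = 183.9073°
tangent length = C·cosβ = 87.9488
L = r1·wrap1 + r2·wrap2 + 2·C·cosβ = 5·3.0734 + 8·3.2098 + 2·87.9488 = 216.9430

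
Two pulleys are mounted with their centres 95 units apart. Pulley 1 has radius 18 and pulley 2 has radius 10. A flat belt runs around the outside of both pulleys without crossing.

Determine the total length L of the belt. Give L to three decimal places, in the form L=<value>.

L=278.639

open belt: β = asin((r2−r1)/C) = asin(-8/95) = -4.8306°
wrap1 = π − 2β = 189.6613°
wrap2 = π + 2β = 170.3387°
tangent length = C·cosβ = 94.6626
L = r1·wrap1 + r2·wrap2 + 2·C·cosβ = 18·3.3102 + 10·2.9730 + 2·94.6626 = 278.6387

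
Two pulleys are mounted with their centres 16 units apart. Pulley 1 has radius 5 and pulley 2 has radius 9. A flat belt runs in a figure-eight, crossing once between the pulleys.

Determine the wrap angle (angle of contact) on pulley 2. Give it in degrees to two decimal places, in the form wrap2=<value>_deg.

crossed belt: β = asin((r1+r2)/C) = asin(14/16) = 61.0450°
wrap1 = wrap2 = π + 2β = 302.0900°

wrap2=302.09_deg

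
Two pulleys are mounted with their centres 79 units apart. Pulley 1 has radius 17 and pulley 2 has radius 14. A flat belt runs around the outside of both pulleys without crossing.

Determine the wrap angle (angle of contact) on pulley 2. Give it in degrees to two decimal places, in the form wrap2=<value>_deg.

wrap2=175.65_deg

open belt: β = asin((r2−r1)/C) = asin(-3/79) = -2.1763°
wrap1 = π − 2β = 184.3526°
wrap2 = π + 2β = 175.6474°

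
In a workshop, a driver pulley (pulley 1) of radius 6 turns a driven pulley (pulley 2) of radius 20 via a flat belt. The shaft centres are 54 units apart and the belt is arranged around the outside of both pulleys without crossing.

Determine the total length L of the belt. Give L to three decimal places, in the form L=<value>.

open belt: β = asin((r2−r1)/C) = asin(14/54) = 15.0261°
wrap1 = π − 2β = 149.9478°
wrap2 = π + 2β = 210.0522°
tangent length = C·cosβ = 52.1536
L = r1·wrap1 + r2·wrap2 + 2·C·cosβ = 6·2.6171 + 20·3.6661 + 2·52.1536 = 193.3318

L=193.332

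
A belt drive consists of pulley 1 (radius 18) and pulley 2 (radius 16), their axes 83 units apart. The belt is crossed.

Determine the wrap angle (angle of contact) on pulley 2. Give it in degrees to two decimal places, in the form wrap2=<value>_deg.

wrap2=228.36_deg

crossed belt: β = asin((r1+r2)/C) = asin(34/83) = 24.1821°
wrap1 = wrap2 = π + 2β = 228.3643°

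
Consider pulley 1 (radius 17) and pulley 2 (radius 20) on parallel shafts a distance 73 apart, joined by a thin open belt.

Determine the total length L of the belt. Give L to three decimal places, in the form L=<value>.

open belt: β = asin((r2−r1)/C) = asin(3/73) = 2.3553°
wrap1 = π − 2β = 175.2894°
wrap2 = π + 2β = 184.7106°
tangent length = C·cosβ = 72.9383
L = r1·wrap1 + r2·wrap2 + 2·C·cosβ = 17·3.0594 + 20·3.2238 + 2·72.9383 = 262.3622

L=262.362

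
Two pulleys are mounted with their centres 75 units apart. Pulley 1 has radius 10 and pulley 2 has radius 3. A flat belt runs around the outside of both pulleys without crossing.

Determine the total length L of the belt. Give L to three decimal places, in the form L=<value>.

open belt: β = asin((r2−r1)/C) = asin(-7/75) = -5.3554°
wrap1 = π − 2β = 190.7108°
wrap2 = π + 2β = 169.2892°
tangent length = C·cosβ = 74.6726
L = r1·wrap1 + r2·wrap2 + 2·C·cosβ = 10·3.3285 + 3·2.9547 + 2·74.6726 = 191.4945

L=191.495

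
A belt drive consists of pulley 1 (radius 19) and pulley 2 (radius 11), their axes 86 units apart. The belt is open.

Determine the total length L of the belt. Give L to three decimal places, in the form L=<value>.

open belt: β = asin((r2−r1)/C) = asin(-8/86) = -5.3376°
wrap1 = π − 2β = 190.6751°
wrap2 = π + 2β = 169.3249°
tangent length = C·cosβ = 85.6271
L = r1·wrap1 + r2·wrap2 + 2·C·cosβ = 19·3.3279 + 11·2.9553 + 2·85.6271 = 266.9925

L=266.993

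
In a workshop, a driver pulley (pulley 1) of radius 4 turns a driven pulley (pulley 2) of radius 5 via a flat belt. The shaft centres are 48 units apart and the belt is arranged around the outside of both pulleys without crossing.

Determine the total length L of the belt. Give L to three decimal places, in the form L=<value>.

L=124.295

open belt: β = asin((r2−r1)/C) = asin(1/48) = 1.1937°
wrap1 = π − 2β = 177.6125°
wrap2 = π + 2β = 182.3875°
tangent length = C·cosβ = 47.9896
L = r1·wrap1 + r2·wrap2 + 2·C·cosβ = 4·3.0999 + 5·3.1833 + 2·47.9896 = 124.2952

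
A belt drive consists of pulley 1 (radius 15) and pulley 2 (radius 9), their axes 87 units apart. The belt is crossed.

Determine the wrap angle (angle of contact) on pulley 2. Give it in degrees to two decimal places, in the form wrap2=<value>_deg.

crossed belt: β = asin((r1+r2)/C) = asin(24/87) = 16.0134°
wrap1 = wrap2 = π + 2β = 212.0268°

wrap2=212.03_deg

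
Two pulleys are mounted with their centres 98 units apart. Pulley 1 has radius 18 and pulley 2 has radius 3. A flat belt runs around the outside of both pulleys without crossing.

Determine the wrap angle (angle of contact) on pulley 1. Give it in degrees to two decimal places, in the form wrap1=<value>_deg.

open belt: β = asin((r2−r1)/C) = asin(-15/98) = -8.8044°
wrap1 = π − 2β = 197.6087°
wrap2 = π + 2β = 162.3913°

wrap1=197.61_deg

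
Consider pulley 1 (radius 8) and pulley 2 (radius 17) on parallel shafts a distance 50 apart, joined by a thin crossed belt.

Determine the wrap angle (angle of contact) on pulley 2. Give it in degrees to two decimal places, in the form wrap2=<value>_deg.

wrap2=240.00_deg

crossed belt: β = asin((r1+r2)/C) = asin(25/50) = 30.0000°
wrap1 = wrap2 = π + 2β = 240.0000°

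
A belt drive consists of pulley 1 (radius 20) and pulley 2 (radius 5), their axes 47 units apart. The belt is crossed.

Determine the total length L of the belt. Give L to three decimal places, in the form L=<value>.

crossed belt: β = asin((r1+r2)/C) = asin(25/47) = 32.1349°
wrap1 = wrap2 = π + 2β = 244.2699°
tangent length = C·cosβ = 39.7995
L = (r1+r2)·wrap + 2·C·cosβ = 25·4.2633 + 2·39.7995 = 186.1818

L=186.182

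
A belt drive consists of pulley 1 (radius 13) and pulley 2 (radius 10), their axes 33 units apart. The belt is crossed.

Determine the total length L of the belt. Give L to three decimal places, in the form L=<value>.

L=155.059

crossed belt: β = asin((r1+r2)/C) = asin(23/33) = 44.1844°
wrap1 = wrap2 = π + 2β = 268.3688°
tangent length = C·cosβ = 23.6643
L = (r1+r2)·wrap + 2·C·cosβ = 23·4.6839 + 2·23.6643 = 155.0588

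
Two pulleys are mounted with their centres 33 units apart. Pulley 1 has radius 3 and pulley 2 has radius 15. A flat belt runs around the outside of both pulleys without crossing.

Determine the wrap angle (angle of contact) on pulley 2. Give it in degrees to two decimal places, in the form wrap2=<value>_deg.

open belt: β = asin((r2−r1)/C) = asin(12/33) = 21.3237°
wrap1 = π − 2β = 137.3526°
wrap2 = π + 2β = 222.6474°

wrap2=222.65_deg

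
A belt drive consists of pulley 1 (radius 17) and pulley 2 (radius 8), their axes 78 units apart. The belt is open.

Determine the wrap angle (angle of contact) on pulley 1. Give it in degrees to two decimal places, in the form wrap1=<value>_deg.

wrap1=193.25_deg

open belt: β = asin((r2−r1)/C) = asin(-9/78) = -6.6258°
wrap1 = π − 2β = 193.2516°
wrap2 = π + 2β = 166.7484°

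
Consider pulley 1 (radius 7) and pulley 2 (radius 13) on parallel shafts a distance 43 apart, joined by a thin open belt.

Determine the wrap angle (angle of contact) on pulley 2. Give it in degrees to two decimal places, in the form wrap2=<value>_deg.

wrap2=196.04_deg

open belt: β = asin((r2−r1)/C) = asin(6/43) = 8.0209°
wrap1 = π − 2β = 163.9581°
wrap2 = π + 2β = 196.0419°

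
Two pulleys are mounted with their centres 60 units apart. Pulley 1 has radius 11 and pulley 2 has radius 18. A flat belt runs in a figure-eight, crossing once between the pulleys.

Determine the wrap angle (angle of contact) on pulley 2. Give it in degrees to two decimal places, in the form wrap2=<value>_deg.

wrap2=237.81_deg

crossed belt: β = asin((r1+r2)/C) = asin(29/60) = 28.9033°
wrap1 = wrap2 = π + 2β = 237.8067°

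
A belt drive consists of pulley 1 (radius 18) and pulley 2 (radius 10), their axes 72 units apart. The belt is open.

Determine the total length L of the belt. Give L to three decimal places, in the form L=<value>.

L=232.854

open belt: β = asin((r2−r1)/C) = asin(-8/72) = -6.3794°
wrap1 = π − 2β = 192.7587°
wrap2 = π + 2β = 167.2413°
tangent length = C·cosβ = 71.5542
L = r1·wrap1 + r2·wrap2 + 2·C·cosβ = 18·3.3643 + 10·2.9189 + 2·71.5542 = 232.8544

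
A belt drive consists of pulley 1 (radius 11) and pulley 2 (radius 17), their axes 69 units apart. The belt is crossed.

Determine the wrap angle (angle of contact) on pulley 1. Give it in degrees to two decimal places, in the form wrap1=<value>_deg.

crossed belt: β = asin((r1+r2)/C) = asin(28/69) = 23.9411°
wrap1 = wrap2 = π + 2β = 227.8822°

wrap1=227.88_deg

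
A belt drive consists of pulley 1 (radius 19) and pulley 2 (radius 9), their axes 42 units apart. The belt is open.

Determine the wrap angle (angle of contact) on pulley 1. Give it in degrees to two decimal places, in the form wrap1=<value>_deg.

open belt: β = asin((r2−r1)/C) = asin(-10/42) = -13.7741°
wrap1 = π − 2β = 207.5483°
wrap2 = π + 2β = 152.4517°

wrap1=207.55_deg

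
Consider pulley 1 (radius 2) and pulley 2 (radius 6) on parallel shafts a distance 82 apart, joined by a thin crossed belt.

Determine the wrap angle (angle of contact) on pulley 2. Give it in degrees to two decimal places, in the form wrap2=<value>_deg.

wrap2=191.20_deg

crossed belt: β = asin((r1+r2)/C) = asin(8/82) = 5.5987°
wrap1 = wrap2 = π + 2β = 191.1975°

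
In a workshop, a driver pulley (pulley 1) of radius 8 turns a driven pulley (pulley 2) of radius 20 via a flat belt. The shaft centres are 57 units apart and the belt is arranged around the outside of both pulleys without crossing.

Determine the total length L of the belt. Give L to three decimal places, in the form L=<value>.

L=204.500

open belt: β = asin((r2−r1)/C) = asin(12/57) = 12.1532°
wrap1 = π − 2β = 155.6936°
wrap2 = π + 2β = 204.3064°
tangent length = C·cosβ = 55.7225
L = r1·wrap1 + r2·wrap2 + 2·C·cosβ = 8·2.7174 + 20·3.5658 + 2·55.7225 = 204.5004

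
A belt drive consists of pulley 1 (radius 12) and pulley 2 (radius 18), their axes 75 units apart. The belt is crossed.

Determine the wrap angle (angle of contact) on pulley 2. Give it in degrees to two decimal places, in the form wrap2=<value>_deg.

wrap2=227.16_deg

crossed belt: β = asin((r1+r2)/C) = asin(30/75) = 23.5782°
wrap1 = wrap2 = π + 2β = 227.1564°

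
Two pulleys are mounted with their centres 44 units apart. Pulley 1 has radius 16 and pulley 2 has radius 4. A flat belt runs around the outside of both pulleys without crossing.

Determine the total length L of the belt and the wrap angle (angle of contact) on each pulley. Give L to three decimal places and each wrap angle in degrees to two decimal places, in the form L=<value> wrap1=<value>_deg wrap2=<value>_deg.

L=154.125 wrap1=211.65_deg wrap2=148.35_deg

open belt: β = asin((r2−r1)/C) = asin(-12/44) = -15.8266°
wrap1 = π − 2β = 211.6532°
wrap2 = π + 2β = 148.3468°
tangent length = C·cosβ = 42.3320
L = r1·wrap1 + r2·wrap2 + 2·C·cosβ = 16·3.6940 + 4·2.5891 + 2·42.3320 = 154.1253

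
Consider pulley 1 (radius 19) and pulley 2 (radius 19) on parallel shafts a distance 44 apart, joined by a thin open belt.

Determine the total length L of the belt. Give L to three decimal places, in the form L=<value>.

L=207.381

open belt: β = asin((r2−r1)/C) = asin(0/44) = 0.0000°
wrap1 = π − 2β = 180.0000°
wrap2 = π + 2β = 180.0000°
tangent length = C·cosβ = 44.0000
L = r1·wrap1 + r2·wrap2 + 2·C·cosβ = 19·3.1416 + 19·3.1416 + 2·44.0000 = 207.3805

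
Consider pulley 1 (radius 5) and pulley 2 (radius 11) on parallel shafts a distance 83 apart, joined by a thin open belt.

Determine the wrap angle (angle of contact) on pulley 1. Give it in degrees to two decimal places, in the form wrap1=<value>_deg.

wrap1=171.71_deg

open belt: β = asin((r2−r1)/C) = asin(6/83) = 4.1455°
wrap1 = π − 2β = 171.7090°
wrap2 = π + 2β = 188.2910°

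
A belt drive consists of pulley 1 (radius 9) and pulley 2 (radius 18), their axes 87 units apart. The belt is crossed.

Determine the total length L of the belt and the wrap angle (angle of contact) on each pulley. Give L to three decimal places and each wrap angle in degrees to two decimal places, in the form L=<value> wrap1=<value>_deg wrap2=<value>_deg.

L=267.272 wrap1=216.16_deg wrap2=216.16_deg

crossed belt: β = asin((r1+r2)/C) = asin(27/87) = 18.0800°
wrap1 = wrap2 = π + 2β = 216.1600°
tangent length = C·cosβ = 82.7043
L = (r1+r2)·wrap + 2·C·cosβ = 27·3.7727 + 2·82.7043 = 267.2716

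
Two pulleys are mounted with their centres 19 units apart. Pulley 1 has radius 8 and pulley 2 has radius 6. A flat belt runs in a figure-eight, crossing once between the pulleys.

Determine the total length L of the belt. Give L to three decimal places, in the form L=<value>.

L=92.868

crossed belt: β = asin((r1+r2)/C) = asin(14/19) = 47.4631°
wrap1 = wrap2 = π + 2β = 274.9262°
tangent length = C·cosβ = 12.8452
L = (r1+r2)·wrap + 2·C·cosβ = 14·4.7984 + 2·12.8452 = 92.8676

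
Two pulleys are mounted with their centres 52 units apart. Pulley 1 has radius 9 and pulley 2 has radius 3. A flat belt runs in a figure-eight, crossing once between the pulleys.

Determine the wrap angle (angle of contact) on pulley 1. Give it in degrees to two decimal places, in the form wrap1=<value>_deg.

crossed belt: β = asin((r1+r2)/C) = asin(12/52) = 13.3424°
wrap1 = wrap2 = π + 2β = 206.6847°

wrap1=206.68_deg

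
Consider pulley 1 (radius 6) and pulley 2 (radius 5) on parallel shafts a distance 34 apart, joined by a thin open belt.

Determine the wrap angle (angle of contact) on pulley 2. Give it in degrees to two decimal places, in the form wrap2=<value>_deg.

open belt: β = asin((r2−r1)/C) = asin(-1/34) = -1.6854°
wrap1 = π − 2β = 183.3708°
wrap2 = π + 2β = 176.6292°

wrap2=176.63_deg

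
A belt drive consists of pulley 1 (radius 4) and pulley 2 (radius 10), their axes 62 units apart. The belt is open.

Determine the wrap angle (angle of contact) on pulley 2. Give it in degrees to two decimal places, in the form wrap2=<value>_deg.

wrap2=191.11_deg

open belt: β = asin((r2−r1)/C) = asin(6/62) = 5.5534°
wrap1 = π − 2β = 168.8931°
wrap2 = π + 2β = 191.1069°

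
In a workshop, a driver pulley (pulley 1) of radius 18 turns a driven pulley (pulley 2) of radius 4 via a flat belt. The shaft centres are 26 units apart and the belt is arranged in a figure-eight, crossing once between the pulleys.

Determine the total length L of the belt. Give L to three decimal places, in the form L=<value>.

crossed belt: β = asin((r1+r2)/C) = asin(22/26) = 57.7958°
wrap1 = wrap2 = π + 2β = 295.5915°
tangent length = C·cosβ = 13.8564
L = (r1+r2)·wrap + 2·C·cosβ = 22·5.1590 + 2·13.8564 = 141.2118

L=141.212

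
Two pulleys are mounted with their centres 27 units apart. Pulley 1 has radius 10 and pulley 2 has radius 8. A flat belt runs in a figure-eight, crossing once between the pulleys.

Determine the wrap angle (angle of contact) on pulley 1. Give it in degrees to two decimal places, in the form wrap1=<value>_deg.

wrap1=263.62_deg

crossed belt: β = asin((r1+r2)/C) = asin(18/27) = 41.8103°
wrap1 = wrap2 = π + 2β = 263.6206°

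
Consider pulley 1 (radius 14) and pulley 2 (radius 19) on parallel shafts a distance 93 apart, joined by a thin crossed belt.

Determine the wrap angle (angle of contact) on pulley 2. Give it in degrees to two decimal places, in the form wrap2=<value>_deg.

wrap2=221.57_deg

crossed belt: β = asin((r1+r2)/C) = asin(33/93) = 20.7836°
wrap1 = wrap2 = π + 2β = 221.5671°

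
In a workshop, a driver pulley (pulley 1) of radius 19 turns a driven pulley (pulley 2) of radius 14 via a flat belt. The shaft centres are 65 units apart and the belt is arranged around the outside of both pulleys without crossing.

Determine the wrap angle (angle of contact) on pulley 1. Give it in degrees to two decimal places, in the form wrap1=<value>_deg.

open belt: β = asin((r2−r1)/C) = asin(-5/65) = -4.4117°
wrap1 = π − 2β = 188.8235°
wrap2 = π + 2β = 171.1765°

wrap1=188.82_deg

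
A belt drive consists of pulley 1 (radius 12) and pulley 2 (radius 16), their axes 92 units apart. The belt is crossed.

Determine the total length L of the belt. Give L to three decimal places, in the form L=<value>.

crossed belt: β = asin((r1+r2)/C) = asin(28/92) = 17.7189°
wrap1 = wrap2 = π + 2β = 215.4379°
tangent length = C·cosβ = 87.6356
L = (r1+r2)·wrap + 2·C·cosβ = 28·3.7601 + 2·87.6356 = 280.5540

L=280.554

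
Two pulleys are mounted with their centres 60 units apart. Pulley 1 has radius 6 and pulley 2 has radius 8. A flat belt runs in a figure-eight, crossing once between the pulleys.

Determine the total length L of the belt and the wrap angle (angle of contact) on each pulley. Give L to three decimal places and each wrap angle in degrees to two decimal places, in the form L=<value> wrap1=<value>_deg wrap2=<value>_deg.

crossed belt: β = asin((r1+r2)/C) = asin(14/60) = 13.4934°
wrap1 = wrap2 = π + 2β = 206.9868°
tangent length = C·cosβ = 58.3438
L = (r1+r2)·wrap + 2·C·cosβ = 14·3.6126 + 2·58.3438 = 167.2640

L=167.264 wrap1=206.99_deg wrap2=206.99_deg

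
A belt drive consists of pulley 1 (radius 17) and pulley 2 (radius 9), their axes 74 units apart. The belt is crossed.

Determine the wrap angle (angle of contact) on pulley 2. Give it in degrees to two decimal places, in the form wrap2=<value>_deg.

crossed belt: β = asin((r1+r2)/C) = asin(26/74) = 20.5700°
wrap1 = wrap2 = π + 2β = 221.1400°

wrap2=221.14_deg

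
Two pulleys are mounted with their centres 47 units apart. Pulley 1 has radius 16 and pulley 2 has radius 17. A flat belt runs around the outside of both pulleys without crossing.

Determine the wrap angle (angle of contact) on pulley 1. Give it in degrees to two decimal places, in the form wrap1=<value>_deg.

open belt: β = asin((r2−r1)/C) = asin(1/47) = 1.2192°
wrap1 = π − 2β = 177.5617°
wrap2 = π + 2β = 182.4383°

wrap1=177.56_deg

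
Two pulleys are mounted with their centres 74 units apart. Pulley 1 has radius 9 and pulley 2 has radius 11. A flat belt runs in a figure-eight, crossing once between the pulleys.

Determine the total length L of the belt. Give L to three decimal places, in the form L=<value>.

L=216.271

crossed belt: β = asin((r1+r2)/C) = asin(20/74) = 15.6804°
wrap1 = wrap2 = π + 2β = 211.3607°
tangent length = C·cosβ = 71.2461
L = (r1+r2)·wrap + 2·C·cosβ = 20·3.6889 + 2·71.2461 = 216.2709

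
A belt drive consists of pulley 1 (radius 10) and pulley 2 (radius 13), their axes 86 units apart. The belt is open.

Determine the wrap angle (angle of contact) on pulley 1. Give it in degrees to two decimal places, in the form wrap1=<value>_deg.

wrap1=176.00_deg

open belt: β = asin((r2−r1)/C) = asin(3/86) = 1.9991°
wrap1 = π − 2β = 176.0018°
wrap2 = π + 2β = 183.9982°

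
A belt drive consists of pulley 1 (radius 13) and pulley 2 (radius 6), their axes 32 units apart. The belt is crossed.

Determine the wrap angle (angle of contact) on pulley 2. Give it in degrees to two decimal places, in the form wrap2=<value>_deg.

wrap2=252.85_deg

crossed belt: β = asin((r1+r2)/C) = asin(19/32) = 36.4236°
wrap1 = wrap2 = π + 2β = 252.8471°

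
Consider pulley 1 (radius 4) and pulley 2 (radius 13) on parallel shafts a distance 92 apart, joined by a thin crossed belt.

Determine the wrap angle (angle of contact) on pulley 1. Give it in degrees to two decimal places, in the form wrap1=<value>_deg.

crossed belt: β = asin((r1+r2)/C) = asin(17/92) = 10.6485°
wrap1 = wrap2 = π + 2β = 201.2969°

wrap1=201.30_deg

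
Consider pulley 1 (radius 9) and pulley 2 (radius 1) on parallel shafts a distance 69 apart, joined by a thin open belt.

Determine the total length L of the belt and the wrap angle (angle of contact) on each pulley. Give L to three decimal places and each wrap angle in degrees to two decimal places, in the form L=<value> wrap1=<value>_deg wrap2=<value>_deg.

L=170.345 wrap1=193.32_deg wrap2=166.68_deg

open belt: β = asin((r2−r1)/C) = asin(-8/69) = -6.6580°
wrap1 = π − 2β = 193.3159°
wrap2 = π + 2β = 166.6841°
tangent length = C·cosβ = 68.5347
L = r1·wrap1 + r2·wrap2 + 2·C·cosβ = 9·3.3740 + 1·2.9092 + 2·68.5347 = 170.3445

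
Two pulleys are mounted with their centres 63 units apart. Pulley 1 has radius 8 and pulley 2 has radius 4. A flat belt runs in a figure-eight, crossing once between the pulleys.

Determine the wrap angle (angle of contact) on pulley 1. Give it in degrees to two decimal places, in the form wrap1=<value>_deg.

crossed belt: β = asin((r1+r2)/C) = asin(12/63) = 10.9806°
wrap1 = wrap2 = π + 2β = 201.9612°

wrap1=201.96_deg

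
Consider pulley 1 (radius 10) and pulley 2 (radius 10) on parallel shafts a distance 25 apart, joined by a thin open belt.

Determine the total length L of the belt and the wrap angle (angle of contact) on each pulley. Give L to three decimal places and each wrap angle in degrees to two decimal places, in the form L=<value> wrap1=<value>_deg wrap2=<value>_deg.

open belt: β = asin((r2−r1)/C) = asin(0/25) = 0.0000°
wrap1 = π − 2β = 180.0000°
wrap2 = π + 2β = 180.0000°
tangent length = C·cosβ = 25.0000
L = r1·wrap1 + r2·wrap2 + 2·C·cosβ = 10·3.1416 + 10·3.1416 + 2·25.0000 = 112.8319

L=112.832 wrap1=180.00_deg wrap2=180.00_deg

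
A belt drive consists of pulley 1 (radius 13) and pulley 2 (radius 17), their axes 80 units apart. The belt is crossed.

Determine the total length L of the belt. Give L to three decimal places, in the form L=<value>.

crossed belt: β = asin((r1+r2)/C) = asin(30/80) = 22.0243°
wrap1 = wrap2 = π + 2β = 224.0486°
tangent length = C·cosβ = 74.1620
L = (r1+r2)·wrap + 2·C·cosβ = 30·3.9104 + 2·74.1620 = 265.6356

L=265.636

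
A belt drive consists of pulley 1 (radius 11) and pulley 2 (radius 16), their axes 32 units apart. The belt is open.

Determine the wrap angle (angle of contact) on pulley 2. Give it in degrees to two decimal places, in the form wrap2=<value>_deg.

wrap2=197.98_deg

open belt: β = asin((r2−r1)/C) = asin(5/32) = 8.9893°
wrap1 = π − 2β = 162.0214°
wrap2 = π + 2β = 197.9786°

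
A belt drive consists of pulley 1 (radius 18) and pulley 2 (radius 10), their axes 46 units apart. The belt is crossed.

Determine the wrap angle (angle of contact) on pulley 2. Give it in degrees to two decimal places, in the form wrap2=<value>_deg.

crossed belt: β = asin((r1+r2)/C) = asin(28/46) = 37.4952°
wrap1 = wrap2 = π + 2β = 254.9905°

wrap2=254.99_deg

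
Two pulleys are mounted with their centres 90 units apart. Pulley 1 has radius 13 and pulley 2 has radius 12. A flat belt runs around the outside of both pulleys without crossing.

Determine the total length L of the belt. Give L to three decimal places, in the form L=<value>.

open belt: β = asin((r2−r1)/C) = asin(-1/90) = -0.6366°
wrap1 = π − 2β = 181.2733°
wrap2 = π + 2β = 178.7267°
tangent length = C·cosβ = 89.9944
L = r1·wrap1 + r2·wrap2 + 2·C·cosβ = 13·3.1638 + 12·3.1194 + 2·89.9944 = 258.5509

L=258.551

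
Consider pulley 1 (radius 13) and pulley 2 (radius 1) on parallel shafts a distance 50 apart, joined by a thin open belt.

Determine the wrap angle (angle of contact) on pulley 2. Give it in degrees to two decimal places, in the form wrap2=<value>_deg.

open belt: β = asin((r2−r1)/C) = asin(-12/50) = -13.8865°
wrap1 = π − 2β = 207.7731°
wrap2 = π + 2β = 152.2269°

wrap2=152.23_deg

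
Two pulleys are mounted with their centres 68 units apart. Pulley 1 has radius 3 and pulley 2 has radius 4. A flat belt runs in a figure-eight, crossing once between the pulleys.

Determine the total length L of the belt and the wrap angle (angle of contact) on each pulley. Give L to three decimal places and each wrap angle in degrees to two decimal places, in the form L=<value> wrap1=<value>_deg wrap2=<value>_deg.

L=158.712 wrap1=191.82_deg wrap2=191.82_deg

crossed belt: β = asin((r1+r2)/C) = asin(7/68) = 5.9086°
wrap1 = wrap2 = π + 2β = 191.8171°
tangent length = C·cosβ = 67.6387
L = (r1+r2)·wrap + 2·C·cosβ = 7·3.3478 + 2·67.6387 = 158.7124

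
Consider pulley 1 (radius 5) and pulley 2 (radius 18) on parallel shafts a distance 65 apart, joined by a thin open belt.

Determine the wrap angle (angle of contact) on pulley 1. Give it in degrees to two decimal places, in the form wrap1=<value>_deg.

open belt: β = asin((r2−r1)/C) = asin(13/65) = 11.5370°
wrap1 = π − 2β = 156.9261°
wrap2 = π + 2β = 203.0739°

wrap1=156.93_deg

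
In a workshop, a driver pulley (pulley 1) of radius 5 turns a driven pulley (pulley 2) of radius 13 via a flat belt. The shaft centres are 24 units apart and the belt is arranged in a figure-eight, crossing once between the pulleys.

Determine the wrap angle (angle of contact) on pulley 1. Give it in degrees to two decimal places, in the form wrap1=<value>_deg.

wrap1=277.18_deg

crossed belt: β = asin((r1+r2)/C) = asin(18/24) = 48.5904°
wrap1 = wrap2 = π + 2β = 277.1808°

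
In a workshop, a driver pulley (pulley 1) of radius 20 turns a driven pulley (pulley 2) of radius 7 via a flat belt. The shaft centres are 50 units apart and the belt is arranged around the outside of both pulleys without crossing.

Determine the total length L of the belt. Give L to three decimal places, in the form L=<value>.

L=188.222

open belt: β = asin((r2−r1)/C) = asin(-13/50) = -15.0701°
wrap1 = π − 2β = 210.1401°
wrap2 = π + 2β = 149.8599°
tangent length = C·cosβ = 48.2804
L = r1·wrap1 + r2·wrap2 + 2·C·cosβ = 20·3.6676 + 7·2.6155 + 2·48.2804 = 188.2224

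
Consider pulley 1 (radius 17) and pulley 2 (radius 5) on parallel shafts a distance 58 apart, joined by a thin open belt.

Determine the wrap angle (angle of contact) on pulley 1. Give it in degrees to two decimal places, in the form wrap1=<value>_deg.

wrap1=203.88_deg

open belt: β = asin((r2−r1)/C) = asin(-12/58) = -11.9405°
wrap1 = π − 2β = 203.8811°
wrap2 = π + 2β = 156.1189°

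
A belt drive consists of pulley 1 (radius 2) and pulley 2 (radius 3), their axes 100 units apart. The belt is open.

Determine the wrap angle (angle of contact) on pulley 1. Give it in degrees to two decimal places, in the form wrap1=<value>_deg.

open belt: β = asin((r2−r1)/C) = asin(1/100) = 0.5730°
wrap1 = π − 2β = 178.8541°
wrap2 = π + 2β = 181.1459°

wrap1=178.85_deg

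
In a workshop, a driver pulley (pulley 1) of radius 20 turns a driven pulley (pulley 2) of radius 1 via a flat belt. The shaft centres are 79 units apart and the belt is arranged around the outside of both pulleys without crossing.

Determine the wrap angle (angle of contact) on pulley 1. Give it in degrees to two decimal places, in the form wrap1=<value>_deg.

open belt: β = asin((r2−r1)/C) = asin(-19/79) = -13.9164°
wrap1 = π − 2β = 207.8329°
wrap2 = π + 2β = 152.1671°

wrap1=207.83_deg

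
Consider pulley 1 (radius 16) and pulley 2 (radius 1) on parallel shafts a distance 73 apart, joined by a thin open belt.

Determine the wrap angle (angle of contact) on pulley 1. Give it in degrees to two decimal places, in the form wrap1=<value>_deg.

open belt: β = asin((r2−r1)/C) = asin(-15/73) = -11.8576°
wrap1 = π − 2β = 203.7151°
wrap2 = π + 2β = 156.2849°

wrap1=203.72_deg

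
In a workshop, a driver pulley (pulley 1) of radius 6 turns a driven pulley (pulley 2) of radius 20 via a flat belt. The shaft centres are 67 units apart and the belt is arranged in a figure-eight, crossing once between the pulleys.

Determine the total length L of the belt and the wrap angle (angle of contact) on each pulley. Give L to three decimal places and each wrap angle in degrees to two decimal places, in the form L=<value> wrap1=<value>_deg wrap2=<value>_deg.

L=225.904 wrap1=225.67_deg wrap2=225.67_deg

crossed belt: β = asin((r1+r2)/C) = asin(26/67) = 22.8338°
wrap1 = wrap2 = π + 2β = 225.6676°
tangent length = C·cosβ = 61.7495
L = (r1+r2)·wrap + 2·C·cosβ = 26·3.9386 + 2·61.7495 = 225.9037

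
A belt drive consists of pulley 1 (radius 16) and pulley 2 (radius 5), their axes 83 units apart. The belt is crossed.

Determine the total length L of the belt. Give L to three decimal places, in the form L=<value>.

L=237.316

crossed belt: β = asin((r1+r2)/C) = asin(21/83) = 14.6558°
wrap1 = wrap2 = π + 2β = 209.3116°
tangent length = C·cosβ = 80.2994
L = (r1+r2)·wrap + 2·C·cosβ = 21·3.6532 + 2·80.2994 = 237.3156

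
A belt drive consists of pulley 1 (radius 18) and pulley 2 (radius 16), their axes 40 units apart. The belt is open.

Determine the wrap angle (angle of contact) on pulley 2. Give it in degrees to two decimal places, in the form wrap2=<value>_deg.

open belt: β = asin((r2−r1)/C) = asin(-2/40) = -2.8660°
wrap1 = π − 2β = 185.7320°
wrap2 = π + 2β = 174.2680°

wrap2=174.27_deg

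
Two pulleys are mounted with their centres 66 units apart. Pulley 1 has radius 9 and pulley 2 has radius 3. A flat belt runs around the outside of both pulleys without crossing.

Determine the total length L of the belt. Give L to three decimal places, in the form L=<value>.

L=170.245

open belt: β = asin((r2−r1)/C) = asin(-6/66) = -5.2159°
wrap1 = π − 2β = 190.4318°
wrap2 = π + 2β = 169.5682°
tangent length = C·cosβ = 65.7267
L = r1·wrap1 + r2·wrap2 + 2·C·cosβ = 9·3.3237 + 3·2.9595 + 2·65.7267 = 170.2449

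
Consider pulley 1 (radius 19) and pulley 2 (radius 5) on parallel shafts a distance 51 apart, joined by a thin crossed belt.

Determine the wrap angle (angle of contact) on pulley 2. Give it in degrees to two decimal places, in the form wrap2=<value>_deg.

wrap2=236.14_deg

crossed belt: β = asin((r1+r2)/C) = asin(24/51) = 28.0725°
wrap1 = wrap2 = π + 2β = 236.1450°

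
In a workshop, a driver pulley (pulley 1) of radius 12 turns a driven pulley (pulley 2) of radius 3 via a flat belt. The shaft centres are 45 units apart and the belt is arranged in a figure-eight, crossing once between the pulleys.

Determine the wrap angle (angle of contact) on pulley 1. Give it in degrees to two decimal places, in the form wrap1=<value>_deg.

crossed belt: β = asin((r1+r2)/C) = asin(15/45) = 19.4712°
wrap1 = wrap2 = π + 2β = 218.9424°

wrap1=218.94_deg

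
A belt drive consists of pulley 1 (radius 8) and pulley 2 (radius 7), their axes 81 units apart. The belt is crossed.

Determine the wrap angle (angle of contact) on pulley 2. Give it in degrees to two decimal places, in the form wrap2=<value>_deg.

crossed belt: β = asin((r1+r2)/C) = asin(15/81) = 10.6719°
wrap1 = wrap2 = π + 2β = 201.3439°

wrap2=201.34_deg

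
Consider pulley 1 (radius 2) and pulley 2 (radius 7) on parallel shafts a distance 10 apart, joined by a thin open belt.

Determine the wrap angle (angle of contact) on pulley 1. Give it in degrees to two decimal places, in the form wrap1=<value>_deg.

wrap1=120.00_deg

open belt: β = asin((r2−r1)/C) = asin(5/10) = 30.0000°
wrap1 = π − 2β = 120.0000°
wrap2 = π + 2β = 240.0000°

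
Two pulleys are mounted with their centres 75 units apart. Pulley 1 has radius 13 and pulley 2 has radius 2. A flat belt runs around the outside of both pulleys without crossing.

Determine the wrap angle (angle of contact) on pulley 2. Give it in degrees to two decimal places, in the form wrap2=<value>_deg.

wrap2=163.13_deg

open belt: β = asin((r2−r1)/C) = asin(-11/75) = -8.4338°
wrap1 = π − 2β = 196.8676°
wrap2 = π + 2β = 163.1324°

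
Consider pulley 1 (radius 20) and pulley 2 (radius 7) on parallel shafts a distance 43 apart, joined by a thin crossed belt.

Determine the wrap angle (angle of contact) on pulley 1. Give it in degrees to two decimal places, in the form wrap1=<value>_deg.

wrap1=257.79_deg

crossed belt: β = asin((r1+r2)/C) = asin(27/43) = 38.8959°
wrap1 = wrap2 = π + 2β = 257.7917°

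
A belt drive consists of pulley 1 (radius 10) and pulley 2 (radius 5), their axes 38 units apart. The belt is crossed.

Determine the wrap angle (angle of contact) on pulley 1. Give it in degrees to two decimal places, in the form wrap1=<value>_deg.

crossed belt: β = asin((r1+r2)/C) = asin(15/38) = 23.2496°
wrap1 = wrap2 = π + 2β = 226.4991°

wrap1=226.50_deg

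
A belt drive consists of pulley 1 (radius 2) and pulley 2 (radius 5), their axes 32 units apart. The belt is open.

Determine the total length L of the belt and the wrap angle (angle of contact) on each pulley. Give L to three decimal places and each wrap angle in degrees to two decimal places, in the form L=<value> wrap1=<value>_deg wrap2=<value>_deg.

L=86.273 wrap1=169.24_deg wrap2=190.76_deg

open belt: β = asin((r2−r1)/C) = asin(3/32) = 5.3794°
wrap1 = π − 2β = 169.2412°
wrap2 = π + 2β = 190.7588°
tangent length = C·cosβ = 31.8591
L = r1·wrap1 + r2·wrap2 + 2·C·cosβ = 2·2.9538 + 5·3.3294 + 2·31.8591 = 86.2726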